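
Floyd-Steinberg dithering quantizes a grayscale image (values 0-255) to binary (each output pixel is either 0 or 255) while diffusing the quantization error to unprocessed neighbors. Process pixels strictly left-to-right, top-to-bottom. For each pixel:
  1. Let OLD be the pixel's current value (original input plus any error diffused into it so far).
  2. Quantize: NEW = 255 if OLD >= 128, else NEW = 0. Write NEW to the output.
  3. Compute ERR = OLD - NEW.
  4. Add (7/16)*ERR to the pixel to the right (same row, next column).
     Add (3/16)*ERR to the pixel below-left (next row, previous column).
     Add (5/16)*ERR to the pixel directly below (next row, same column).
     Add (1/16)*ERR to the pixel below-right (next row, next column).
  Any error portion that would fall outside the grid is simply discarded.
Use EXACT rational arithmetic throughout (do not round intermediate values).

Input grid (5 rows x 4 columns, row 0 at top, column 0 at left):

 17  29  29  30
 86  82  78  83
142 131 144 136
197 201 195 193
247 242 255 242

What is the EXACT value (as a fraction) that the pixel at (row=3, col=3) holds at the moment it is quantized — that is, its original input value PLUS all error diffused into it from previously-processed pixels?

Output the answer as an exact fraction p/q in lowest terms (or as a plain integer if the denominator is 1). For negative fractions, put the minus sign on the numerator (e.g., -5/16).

(0,0): OLD=17 → NEW=0, ERR=17
(0,1): OLD=583/16 → NEW=0, ERR=583/16
(0,2): OLD=11505/256 → NEW=0, ERR=11505/256
(0,3): OLD=203415/4096 → NEW=0, ERR=203415/4096
(1,0): OLD=25125/256 → NEW=0, ERR=25125/256
(1,1): OLD=298627/2048 → NEW=255, ERR=-223613/2048
(1,2): OLD=3661119/65536 → NEW=0, ERR=3661119/65536
(1,3): OLD=131878121/1048576 → NEW=0, ERR=131878121/1048576
(2,0): OLD=4987217/32768 → NEW=255, ERR=-3368623/32768
(2,1): OLD=71840011/1048576 → NEW=0, ERR=71840011/1048576
(2,2): OLD=436604151/2097152 → NEW=255, ERR=-98169609/2097152
(2,3): OLD=5312152507/33554432 → NEW=255, ERR=-3244227653/33554432
(3,0): OLD=2981651905/16777216 → NEW=255, ERR=-1296538175/16777216
(3,1): OLD=46546154719/268435456 → NEW=255, ERR=-21904886561/268435456
(3,2): OLD=561885446177/4294967296 → NEW=255, ERR=-533331214303/4294967296
(3,3): OLD=7252183452775/68719476736 → NEW=0, ERR=7252183452775/68719476736
Target (3,3): original=193, with diffused error = 7252183452775/68719476736

Answer: 7252183452775/68719476736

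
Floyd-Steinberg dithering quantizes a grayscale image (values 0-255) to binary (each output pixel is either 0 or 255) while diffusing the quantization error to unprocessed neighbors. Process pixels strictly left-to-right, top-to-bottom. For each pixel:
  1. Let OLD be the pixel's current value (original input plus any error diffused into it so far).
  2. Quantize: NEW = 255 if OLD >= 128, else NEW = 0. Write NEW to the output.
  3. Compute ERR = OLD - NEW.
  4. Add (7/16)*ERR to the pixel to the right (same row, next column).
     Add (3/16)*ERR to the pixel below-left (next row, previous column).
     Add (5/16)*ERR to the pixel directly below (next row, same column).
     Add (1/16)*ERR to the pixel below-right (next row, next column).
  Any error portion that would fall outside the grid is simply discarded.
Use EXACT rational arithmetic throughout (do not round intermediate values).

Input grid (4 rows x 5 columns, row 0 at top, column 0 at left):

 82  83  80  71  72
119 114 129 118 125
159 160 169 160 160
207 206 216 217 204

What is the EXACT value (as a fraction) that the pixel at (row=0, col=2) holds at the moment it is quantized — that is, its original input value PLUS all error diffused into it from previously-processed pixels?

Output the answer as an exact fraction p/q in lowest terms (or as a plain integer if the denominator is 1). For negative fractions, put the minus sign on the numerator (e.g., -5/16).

Answer: 16897/128

Derivation:
(0,0): OLD=82 → NEW=0, ERR=82
(0,1): OLD=951/8 → NEW=0, ERR=951/8
(0,2): OLD=16897/128 → NEW=255, ERR=-15743/128
Target (0,2): original=80, with diffused error = 16897/128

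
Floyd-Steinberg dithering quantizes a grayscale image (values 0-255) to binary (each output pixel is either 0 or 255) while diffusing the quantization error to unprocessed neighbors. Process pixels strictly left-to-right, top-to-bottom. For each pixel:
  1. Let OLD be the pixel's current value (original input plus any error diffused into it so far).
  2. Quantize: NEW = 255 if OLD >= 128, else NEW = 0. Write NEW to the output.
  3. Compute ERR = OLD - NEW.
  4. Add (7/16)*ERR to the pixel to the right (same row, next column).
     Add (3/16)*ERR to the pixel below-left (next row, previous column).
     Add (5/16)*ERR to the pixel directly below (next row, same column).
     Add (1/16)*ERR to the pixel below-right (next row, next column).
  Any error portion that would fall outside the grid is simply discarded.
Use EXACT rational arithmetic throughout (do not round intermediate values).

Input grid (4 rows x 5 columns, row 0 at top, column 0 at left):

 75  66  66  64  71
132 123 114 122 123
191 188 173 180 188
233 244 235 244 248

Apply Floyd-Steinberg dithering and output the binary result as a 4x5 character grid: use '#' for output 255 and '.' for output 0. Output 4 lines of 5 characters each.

(0,0): OLD=75 → NEW=0, ERR=75
(0,1): OLD=1581/16 → NEW=0, ERR=1581/16
(0,2): OLD=27963/256 → NEW=0, ERR=27963/256
(0,3): OLD=457885/4096 → NEW=0, ERR=457885/4096
(0,4): OLD=7858251/65536 → NEW=0, ERR=7858251/65536
(1,0): OLD=44535/256 → NEW=255, ERR=-20745/256
(1,1): OLD=294081/2048 → NEW=255, ERR=-228159/2048
(1,2): OLD=8292309/65536 → NEW=0, ERR=8292309/65536
(1,3): OLD=63334129/262144 → NEW=255, ERR=-3512591/262144
(1,4): OLD=677780915/4194304 → NEW=255, ERR=-391766605/4194304
(2,0): OLD=4744411/32768 → NEW=255, ERR=-3611429/32768
(2,1): OLD=129633049/1048576 → NEW=0, ERR=129633049/1048576
(2,2): OLD=4314305931/16777216 → NEW=255, ERR=36115851/16777216
(2,3): OLD=44868795761/268435456 → NEW=255, ERR=-23582245519/268435456
(2,4): OLD=513415926231/4294967296 → NEW=0, ERR=513415926231/4294967296
(3,0): OLD=3720161835/16777216 → NEW=255, ERR=-558028245/16777216
(3,1): OLD=35110996687/134217728 → NEW=255, ERR=885476047/134217728
(3,2): OLD=987042571285/4294967296 → NEW=255, ERR=-108174089195/4294967296
(3,3): OLD=1959155936781/8589934592 → NEW=255, ERR=-231277384179/8589934592
(3,4): OLD=36845446177505/137438953472 → NEW=255, ERR=1798513042145/137438953472
Row 0: .....
Row 1: ##.##
Row 2: #.##.
Row 3: #####

Answer: .....
##.##
#.##.
#####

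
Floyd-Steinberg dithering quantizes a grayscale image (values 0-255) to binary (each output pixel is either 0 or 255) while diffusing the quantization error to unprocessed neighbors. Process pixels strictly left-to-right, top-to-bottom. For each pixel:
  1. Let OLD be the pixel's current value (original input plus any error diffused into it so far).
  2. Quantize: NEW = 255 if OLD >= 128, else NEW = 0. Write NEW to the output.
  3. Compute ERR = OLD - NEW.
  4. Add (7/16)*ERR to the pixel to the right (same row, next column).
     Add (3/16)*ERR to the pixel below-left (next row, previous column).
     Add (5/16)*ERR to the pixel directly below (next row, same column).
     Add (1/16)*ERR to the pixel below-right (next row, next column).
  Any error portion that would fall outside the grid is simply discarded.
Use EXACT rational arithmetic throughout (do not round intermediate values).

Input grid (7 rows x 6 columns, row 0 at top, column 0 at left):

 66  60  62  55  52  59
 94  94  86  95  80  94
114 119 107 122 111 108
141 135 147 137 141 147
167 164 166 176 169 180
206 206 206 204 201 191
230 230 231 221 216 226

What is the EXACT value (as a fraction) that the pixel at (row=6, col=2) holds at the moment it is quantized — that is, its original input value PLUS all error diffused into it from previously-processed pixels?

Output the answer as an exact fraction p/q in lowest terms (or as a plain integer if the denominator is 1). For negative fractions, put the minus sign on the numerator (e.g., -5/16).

Answer: 1679547735971081575/9007199254740992

Derivation:
(0,0): OLD=66 → NEW=0, ERR=66
(0,1): OLD=711/8 → NEW=0, ERR=711/8
(0,2): OLD=12913/128 → NEW=0, ERR=12913/128
(0,3): OLD=203031/2048 → NEW=0, ERR=203031/2048
(0,4): OLD=3125153/32768 → NEW=0, ERR=3125153/32768
(0,5): OLD=52809063/524288 → NEW=0, ERR=52809063/524288
(1,0): OLD=16805/128 → NEW=255, ERR=-15835/128
(1,1): OLD=92867/1024 → NEW=0, ERR=92867/1024
(1,2): OLD=5942335/32768 → NEW=255, ERR=-2413505/32768
(1,3): OLD=15459123/131072 → NEW=0, ERR=15459123/131072
(1,4): OLD=1564359449/8388608 → NEW=255, ERR=-574735591/8388608
(1,5): OLD=13618081503/134217728 → NEW=0, ERR=13618081503/134217728
(2,0): OLD=1512977/16384 → NEW=0, ERR=1512977/16384
(2,1): OLD=87136395/524288 → NEW=255, ERR=-46557045/524288
(2,2): OLD=611658721/8388608 → NEW=0, ERR=611658721/8388608
(2,3): OLD=11630514585/67108864 → NEW=255, ERR=-5482245735/67108864
(2,4): OLD=172324783819/2147483648 → NEW=0, ERR=172324783819/2147483648
(2,5): OLD=5859439439421/34359738368 → NEW=255, ERR=-2902293844419/34359738368
(3,0): OLD=1285198913/8388608 → NEW=255, ERR=-853896127/8388608
(3,1): OLD=5513588589/67108864 → NEW=0, ERR=5513588589/67108864
(3,2): OLD=99247739063/536870912 → NEW=255, ERR=-37654343497/536870912
(3,3): OLD=3449362204933/34359738368 → NEW=0, ERR=3449362204933/34359738368
(3,4): OLD=51966648274341/274877906944 → NEW=255, ERR=-18127217996379/274877906944
(3,5): OLD=425588129709707/4398046511104 → NEW=0, ERR=425588129709707/4398046511104
(4,0): OLD=161699805295/1073741824 → NEW=255, ERR=-112104359825/1073741824
(4,1): OLD=2138630349283/17179869184 → NEW=0, ERR=2138630349283/17179869184
(4,2): OLD=122321944048697/549755813888 → NEW=255, ERR=-17865788492743/549755813888
(4,3): OLD=1551679473134845/8796093022208 → NEW=255, ERR=-691324247528195/8796093022208
(4,4): OLD=19481576422653517/140737488355328 → NEW=255, ERR=-16406483107955123/140737488355328
(4,5): OLD=349291549847065851/2251799813685248 → NEW=255, ERR=-224917402642672389/2251799813685248
(5,0): OLD=54072391092313/274877906944 → NEW=255, ERR=-16021475178407/274877906944
(5,1): OLD=1818880568253801/8796093022208 → NEW=255, ERR=-424123152409239/8796093022208
(5,2): OLD=11807401725580883/70368744177664 → NEW=255, ERR=-6136628039723437/70368744177664
(5,3): OLD=264355338455399297/2251799813685248 → NEW=0, ERR=264355338455399297/2251799813685248
(5,4): OLD=866003213258488465/4503599627370496 → NEW=255, ERR=-282414691720988015/4503599627370496
(5,5): OLD=9011916133316031845/72057594037927936 → NEW=0, ERR=9011916133316031845/72057594037927936
(6,0): OLD=28533816835952603/140737488355328 → NEW=255, ERR=-7354242694656037/140737488355328
(6,1): OLD=387481642562590655/2251799813685248 → NEW=255, ERR=-186727309927147585/2251799813685248
(6,2): OLD=1679547735971081575/9007199254740992 → NEW=255, ERR=-617288073987871385/9007199254740992
Target (6,2): original=231, with diffused error = 1679547735971081575/9007199254740992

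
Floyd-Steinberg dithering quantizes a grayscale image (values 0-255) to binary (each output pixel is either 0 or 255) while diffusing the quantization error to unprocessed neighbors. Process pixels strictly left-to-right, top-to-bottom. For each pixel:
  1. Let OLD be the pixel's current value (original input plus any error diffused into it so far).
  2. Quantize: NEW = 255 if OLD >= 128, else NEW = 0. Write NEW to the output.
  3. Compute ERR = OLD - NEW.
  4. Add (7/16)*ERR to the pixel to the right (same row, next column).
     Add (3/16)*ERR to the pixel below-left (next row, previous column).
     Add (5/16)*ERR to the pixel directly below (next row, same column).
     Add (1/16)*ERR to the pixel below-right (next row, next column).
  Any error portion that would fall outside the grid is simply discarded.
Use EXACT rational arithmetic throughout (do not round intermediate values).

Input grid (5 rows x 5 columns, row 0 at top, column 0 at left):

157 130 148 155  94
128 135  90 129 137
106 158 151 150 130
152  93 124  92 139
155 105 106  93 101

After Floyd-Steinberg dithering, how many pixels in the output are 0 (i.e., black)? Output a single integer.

(0,0): OLD=157 → NEW=255, ERR=-98
(0,1): OLD=697/8 → NEW=0, ERR=697/8
(0,2): OLD=23823/128 → NEW=255, ERR=-8817/128
(0,3): OLD=255721/2048 → NEW=0, ERR=255721/2048
(0,4): OLD=4870239/32768 → NEW=255, ERR=-3485601/32768
(1,0): OLD=14555/128 → NEW=0, ERR=14555/128
(1,1): OLD=197565/1024 → NEW=255, ERR=-63555/1024
(1,2): OLD=2299585/32768 → NEW=0, ERR=2299585/32768
(1,3): OLD=22868493/131072 → NEW=255, ERR=-10554867/131072
(1,4): OLD=160079879/2097152 → NEW=0, ERR=160079879/2097152
(2,0): OLD=2128239/16384 → NEW=255, ERR=-2049681/16384
(2,1): OLD=54598005/524288 → NEW=0, ERR=54598005/524288
(2,2): OLD=1673634079/8388608 → NEW=255, ERR=-465460961/8388608
(2,3): OLD=16006527341/134217728 → NEW=0, ERR=16006527341/134217728
(2,4): OLD=431635943099/2147483648 → NEW=255, ERR=-115972387141/2147483648
(3,0): OLD=1110913471/8388608 → NEW=255, ERR=-1028181569/8388608
(3,1): OLD=3603499283/67108864 → NEW=0, ERR=3603499283/67108864
(3,2): OLD=341496756737/2147483648 → NEW=255, ERR=-206111573503/2147483648
(3,3): OLD=316470241897/4294967296 → NEW=0, ERR=316470241897/4294967296
(3,4): OLD=11119783963085/68719476736 → NEW=255, ERR=-6403682604595/68719476736
(4,0): OLD=136113217809/1073741824 → NEW=0, ERR=136113217809/1073741824
(4,1): OLD=5208368261073/34359738368 → NEW=255, ERR=-3553365022767/34359738368
(4,2): OLD=26351912670943/549755813888 → NEW=0, ERR=26351912670943/549755813888
(4,3): OLD=998588049248977/8796093022208 → NEW=0, ERR=998588049248977/8796093022208
(4,4): OLD=17754376857095223/140737488355328 → NEW=0, ERR=17754376857095223/140737488355328
Output grid:
  Row 0: #.#.#  (2 black, running=2)
  Row 1: .#.#.  (3 black, running=5)
  Row 2: #.#.#  (2 black, running=7)
  Row 3: #.#.#  (2 black, running=9)
  Row 4: .#...  (4 black, running=13)

Answer: 13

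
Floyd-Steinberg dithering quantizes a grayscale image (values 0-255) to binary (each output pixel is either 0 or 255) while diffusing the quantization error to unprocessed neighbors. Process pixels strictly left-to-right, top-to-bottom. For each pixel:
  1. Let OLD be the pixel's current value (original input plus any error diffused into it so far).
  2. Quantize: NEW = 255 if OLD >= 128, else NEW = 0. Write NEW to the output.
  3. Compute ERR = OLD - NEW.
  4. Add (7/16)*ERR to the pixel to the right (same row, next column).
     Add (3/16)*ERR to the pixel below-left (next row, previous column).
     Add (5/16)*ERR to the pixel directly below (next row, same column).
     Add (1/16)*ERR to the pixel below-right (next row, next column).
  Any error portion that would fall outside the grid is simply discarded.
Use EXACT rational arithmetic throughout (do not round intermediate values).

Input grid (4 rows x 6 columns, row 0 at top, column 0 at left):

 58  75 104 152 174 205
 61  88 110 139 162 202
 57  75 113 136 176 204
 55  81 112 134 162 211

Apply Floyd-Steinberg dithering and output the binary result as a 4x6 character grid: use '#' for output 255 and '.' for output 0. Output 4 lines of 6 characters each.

Answer: ..#.##
.#.#.#
..#.##
.#.#.#

Derivation:
(0,0): OLD=58 → NEW=0, ERR=58
(0,1): OLD=803/8 → NEW=0, ERR=803/8
(0,2): OLD=18933/128 → NEW=255, ERR=-13707/128
(0,3): OLD=215347/2048 → NEW=0, ERR=215347/2048
(0,4): OLD=7209061/32768 → NEW=255, ERR=-1146779/32768
(0,5): OLD=99451587/524288 → NEW=255, ERR=-34241853/524288
(1,0): OLD=12537/128 → NEW=0, ERR=12537/128
(1,1): OLD=149263/1024 → NEW=255, ERR=-111857/1024
(1,2): OLD=1793531/32768 → NEW=0, ERR=1793531/32768
(1,3): OLD=23927295/131072 → NEW=255, ERR=-9496065/131072
(1,4): OLD=953725629/8388608 → NEW=0, ERR=953725629/8388608
(1,5): OLD=30755136795/134217728 → NEW=255, ERR=-3470383845/134217728
(2,0): OLD=1099797/16384 → NEW=0, ERR=1099797/16384
(2,1): OLD=45411703/524288 → NEW=0, ERR=45411703/524288
(2,2): OLD=1238053541/8388608 → NEW=255, ERR=-901041499/8388608
(2,3): OLD=6113950269/67108864 → NEW=0, ERR=6113950269/67108864
(2,4): OLD=519715354039/2147483648 → NEW=255, ERR=-27892976201/2147483648
(2,5): OLD=6780658847089/34359738368 → NEW=255, ERR=-1981074436751/34359738368
(3,0): OLD=773576069/8388608 → NEW=0, ERR=773576069/8388608
(3,1): OLD=8889788129/67108864 → NEW=255, ERR=-8222972191/67108864
(3,2): OLD=25405583891/536870912 → NEW=0, ERR=25405583891/536870912
(3,3): OLD=5979447780953/34359738368 → NEW=255, ERR=-2782285502887/34359738368
(3,4): OLD=32270062230521/274877906944 → NEW=0, ERR=32270062230521/274877906944
(3,5): OLD=1071064971032823/4398046511104 → NEW=255, ERR=-50436889298697/4398046511104
Row 0: ..#.##
Row 1: .#.#.#
Row 2: ..#.##
Row 3: .#.#.#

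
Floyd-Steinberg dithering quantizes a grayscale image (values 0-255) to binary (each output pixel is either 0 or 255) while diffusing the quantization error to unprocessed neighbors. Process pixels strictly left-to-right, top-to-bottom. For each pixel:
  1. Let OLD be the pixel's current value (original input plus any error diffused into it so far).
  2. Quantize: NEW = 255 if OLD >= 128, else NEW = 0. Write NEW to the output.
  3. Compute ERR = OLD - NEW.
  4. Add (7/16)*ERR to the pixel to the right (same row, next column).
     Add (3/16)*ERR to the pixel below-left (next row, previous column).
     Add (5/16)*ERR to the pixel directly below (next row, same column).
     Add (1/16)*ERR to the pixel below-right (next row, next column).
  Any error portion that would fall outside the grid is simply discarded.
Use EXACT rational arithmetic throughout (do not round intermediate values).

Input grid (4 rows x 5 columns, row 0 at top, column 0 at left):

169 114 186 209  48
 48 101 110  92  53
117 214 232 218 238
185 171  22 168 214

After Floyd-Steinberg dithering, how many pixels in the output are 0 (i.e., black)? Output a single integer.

(0,0): OLD=169 → NEW=255, ERR=-86
(0,1): OLD=611/8 → NEW=0, ERR=611/8
(0,2): OLD=28085/128 → NEW=255, ERR=-4555/128
(0,3): OLD=396147/2048 → NEW=255, ERR=-126093/2048
(0,4): OLD=690213/32768 → NEW=0, ERR=690213/32768
(1,0): OLD=4537/128 → NEW=0, ERR=4537/128
(1,1): OLD=131407/1024 → NEW=255, ERR=-129713/1024
(1,2): OLD=1202235/32768 → NEW=0, ERR=1202235/32768
(1,3): OLD=11866815/131072 → NEW=0, ERR=11866815/131072
(1,4): OLD=199951069/2097152 → NEW=0, ERR=199951069/2097152
(2,0): OLD=1709269/16384 → NEW=0, ERR=1709269/16384
(2,1): OLD=120141495/524288 → NEW=255, ERR=-13551945/524288
(2,2): OLD=2023460965/8388608 → NEW=255, ERR=-115634075/8388608
(2,3): OLD=34954591967/134217728 → NEW=255, ERR=729071327/134217728
(2,4): OLD=592340568153/2147483648 → NEW=255, ERR=44732237913/2147483648
(3,0): OLD=1784719685/8388608 → NEW=255, ERR=-354375355/8388608
(3,1): OLD=9957345953/67108864 → NEW=255, ERR=-7155414367/67108864
(3,2): OLD=-63463970821/2147483648 → NEW=0, ERR=-63463970821/2147483648
(3,3): OLD=686388543347/4294967296 → NEW=255, ERR=-408828117133/4294967296
(3,4): OLD=12314823863167/68719476736 → NEW=255, ERR=-5208642704513/68719476736
Output grid:
  Row 0: #.##.  (2 black, running=2)
  Row 1: .#...  (4 black, running=6)
  Row 2: .####  (1 black, running=7)
  Row 3: ##.##  (1 black, running=8)

Answer: 8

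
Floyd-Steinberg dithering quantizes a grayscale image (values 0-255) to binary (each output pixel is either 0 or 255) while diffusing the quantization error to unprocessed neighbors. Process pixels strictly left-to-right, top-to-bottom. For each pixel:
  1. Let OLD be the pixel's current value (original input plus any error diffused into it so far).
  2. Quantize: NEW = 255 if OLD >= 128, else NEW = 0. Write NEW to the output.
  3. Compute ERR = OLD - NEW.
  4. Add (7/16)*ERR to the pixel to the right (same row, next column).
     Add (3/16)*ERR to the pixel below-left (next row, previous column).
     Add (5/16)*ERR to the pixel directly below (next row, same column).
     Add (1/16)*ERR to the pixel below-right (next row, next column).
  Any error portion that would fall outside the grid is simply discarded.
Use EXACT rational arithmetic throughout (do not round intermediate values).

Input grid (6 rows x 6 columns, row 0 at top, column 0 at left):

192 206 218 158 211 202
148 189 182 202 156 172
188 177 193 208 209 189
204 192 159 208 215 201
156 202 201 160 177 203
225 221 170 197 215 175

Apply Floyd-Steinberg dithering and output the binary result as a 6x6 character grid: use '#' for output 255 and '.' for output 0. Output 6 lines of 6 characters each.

(0,0): OLD=192 → NEW=255, ERR=-63
(0,1): OLD=2855/16 → NEW=255, ERR=-1225/16
(0,2): OLD=47233/256 → NEW=255, ERR=-18047/256
(0,3): OLD=520839/4096 → NEW=0, ERR=520839/4096
(0,4): OLD=17473969/65536 → NEW=255, ERR=762289/65536
(0,5): OLD=217148375/1048576 → NEW=255, ERR=-50238505/1048576
(1,0): OLD=29173/256 → NEW=0, ERR=29173/256
(1,1): OLD=405043/2048 → NEW=255, ERR=-117197/2048
(1,2): OLD=10091951/65536 → NEW=255, ERR=-6619729/65536
(1,3): OLD=51202051/262144 → NEW=255, ERR=-15644669/262144
(1,4): OLD=2222797353/16777216 → NEW=255, ERR=-2055392727/16777216
(1,5): OLD=27959214927/268435456 → NEW=0, ERR=27959214927/268435456
(2,0): OLD=6975713/32768 → NEW=255, ERR=-1380127/32768
(2,1): OLD=135133755/1048576 → NEW=255, ERR=-132253125/1048576
(2,2): OLD=1534911601/16777216 → NEW=0, ERR=1534911601/16777216
(2,3): OLD=26855916585/134217728 → NEW=255, ERR=-7369604055/134217728
(2,4): OLD=697899793659/4294967296 → NEW=255, ERR=-397316866821/4294967296
(2,5): OLD=11917319691405/68719476736 → NEW=255, ERR=-5606146876275/68719476736
(3,0): OLD=2804972369/16777216 → NEW=255, ERR=-1473217711/16777216
(3,1): OLD=17272471677/134217728 → NEW=255, ERR=-16953048963/134217728
(3,2): OLD=122568904583/1073741824 → NEW=0, ERR=122568904583/1073741824
(3,3): OLD=15747430610005/68719476736 → NEW=255, ERR=-1776035957675/68719476736
(3,4): OLD=85792860508725/549755813888 → NEW=255, ERR=-54394872032715/549755813888
(3,5): OLD=1112148159230715/8796093022208 → NEW=0, ERR=1112148159230715/8796093022208
(4,0): OLD=225219593759/2147483648 → NEW=0, ERR=225219593759/2147483648
(4,1): OLD=7707801950099/34359738368 → NEW=255, ERR=-1053931333741/34359738368
(4,2): OLD=231460779035081/1099511627776 → NEW=255, ERR=-48914686047799/1099511627776
(4,3): OLD=2129405414254669/17592186044416 → NEW=0, ERR=2129405414254669/17592186044416
(4,4): OLD=62241953002553885/281474976710656 → NEW=255, ERR=-9534166058663395/281474976710656
(4,5): OLD=997585092941731243/4503599627370496 → NEW=255, ERR=-150832812037745237/4503599627370496
(5,0): OLD=138550831624297/549755813888 → NEW=255, ERR=-1636900917143/549755813888
(5,1): OLD=3664895863438585/17592186044416 → NEW=255, ERR=-821111577887495/17592186044416
(5,2): OLD=22019196755831875/140737488355328 → NEW=255, ERR=-13868862774776765/140737488355328
(5,3): OLD=822272823081259793/4503599627370496 → NEW=255, ERR=-326145081898216687/4503599627370496
(5,4): OLD=1567407901263734673/9007199254740992 → NEW=255, ERR=-729427908695218287/9007199254740992
(5,5): OLD=18300741118153568581/144115188075855872 → NEW=0, ERR=18300741118153568581/144115188075855872
Row 0: ###.##
Row 1: .####.
Row 2: ##.###
Row 3: ##.##.
Row 4: .##.##
Row 5: #####.

Answer: ###.##
.####.
##.###
##.##.
.##.##
#####.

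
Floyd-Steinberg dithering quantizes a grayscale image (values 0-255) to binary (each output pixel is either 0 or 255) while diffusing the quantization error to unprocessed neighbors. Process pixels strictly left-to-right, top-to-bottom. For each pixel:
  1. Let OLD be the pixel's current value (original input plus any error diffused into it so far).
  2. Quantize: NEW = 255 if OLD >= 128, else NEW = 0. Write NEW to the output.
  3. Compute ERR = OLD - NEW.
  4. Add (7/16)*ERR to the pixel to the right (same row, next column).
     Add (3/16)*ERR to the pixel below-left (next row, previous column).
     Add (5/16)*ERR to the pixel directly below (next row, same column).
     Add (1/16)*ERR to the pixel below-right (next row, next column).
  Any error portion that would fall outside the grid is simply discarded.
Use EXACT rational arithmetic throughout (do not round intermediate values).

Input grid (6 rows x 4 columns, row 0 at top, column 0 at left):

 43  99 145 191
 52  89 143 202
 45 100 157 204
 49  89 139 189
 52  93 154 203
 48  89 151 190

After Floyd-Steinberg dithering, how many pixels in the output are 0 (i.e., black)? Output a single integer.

(0,0): OLD=43 → NEW=0, ERR=43
(0,1): OLD=1885/16 → NEW=0, ERR=1885/16
(0,2): OLD=50315/256 → NEW=255, ERR=-14965/256
(0,3): OLD=677581/4096 → NEW=255, ERR=-366899/4096
(1,0): OLD=22407/256 → NEW=0, ERR=22407/256
(1,1): OLD=319153/2048 → NEW=255, ERR=-203087/2048
(1,2): OLD=4713093/65536 → NEW=0, ERR=4713093/65536
(1,3): OLD=211621043/1048576 → NEW=255, ERR=-55765837/1048576
(2,0): OLD=1761579/32768 → NEW=0, ERR=1761579/32768
(2,1): OLD=116901257/1048576 → NEW=0, ERR=116901257/1048576
(2,2): OLD=444762637/2097152 → NEW=255, ERR=-90011123/2097152
(2,3): OLD=5808186873/33554432 → NEW=255, ERR=-2748193287/33554432
(3,0): OLD=1454639995/16777216 → NEW=0, ERR=1454639995/16777216
(3,1): OLD=42166997605/268435456 → NEW=255, ERR=-26284043675/268435456
(3,2): OLD=319375112603/4294967296 → NEW=0, ERR=319375112603/4294967296
(3,3): OLD=13280420407741/68719476736 → NEW=255, ERR=-4243046159939/68719476736
(4,0): OLD=260857367967/4294967296 → NEW=0, ERR=260857367967/4294967296
(4,1): OLD=3722351297373/34359738368 → NEW=0, ERR=3722351297373/34359738368
(4,2): OLD=227529864188349/1099511627776 → NEW=255, ERR=-52845600894531/1099511627776
(4,3): OLD=2943610896785979/17592186044416 → NEW=255, ERR=-1542396544540101/17592186044416
(5,0): OLD=47989627677423/549755813888 → NEW=0, ERR=47989627677423/549755813888
(5,1): OLD=2741378236532585/17592186044416 → NEW=255, ERR=-1744629204793495/17592186044416
(5,2): OLD=729416350275837/8796093022208 → NEW=0, ERR=729416350275837/8796093022208
(5,3): OLD=55134562141873357/281474976710656 → NEW=255, ERR=-16641556919343923/281474976710656
Output grid:
  Row 0: ..##  (2 black, running=2)
  Row 1: .#.#  (2 black, running=4)
  Row 2: ..##  (2 black, running=6)
  Row 3: .#.#  (2 black, running=8)
  Row 4: ..##  (2 black, running=10)
  Row 5: .#.#  (2 black, running=12)

Answer: 12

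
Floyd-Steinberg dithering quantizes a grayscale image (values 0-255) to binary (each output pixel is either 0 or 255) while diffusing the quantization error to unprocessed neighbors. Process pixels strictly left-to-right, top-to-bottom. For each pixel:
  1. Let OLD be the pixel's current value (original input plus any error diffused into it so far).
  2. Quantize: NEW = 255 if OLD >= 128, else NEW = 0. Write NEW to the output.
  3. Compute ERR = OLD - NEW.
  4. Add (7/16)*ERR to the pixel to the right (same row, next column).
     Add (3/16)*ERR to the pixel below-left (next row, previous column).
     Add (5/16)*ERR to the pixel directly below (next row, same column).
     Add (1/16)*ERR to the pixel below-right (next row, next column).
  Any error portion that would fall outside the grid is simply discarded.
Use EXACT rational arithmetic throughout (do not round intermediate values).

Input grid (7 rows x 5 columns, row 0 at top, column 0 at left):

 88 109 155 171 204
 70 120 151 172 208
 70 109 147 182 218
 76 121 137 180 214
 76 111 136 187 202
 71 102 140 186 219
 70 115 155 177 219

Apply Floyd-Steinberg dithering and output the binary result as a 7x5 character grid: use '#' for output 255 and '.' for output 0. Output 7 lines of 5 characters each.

(0,0): OLD=88 → NEW=0, ERR=88
(0,1): OLD=295/2 → NEW=255, ERR=-215/2
(0,2): OLD=3455/32 → NEW=0, ERR=3455/32
(0,3): OLD=111737/512 → NEW=255, ERR=-18823/512
(0,4): OLD=1539407/8192 → NEW=255, ERR=-549553/8192
(1,0): OLD=2475/32 → NEW=0, ERR=2475/32
(1,1): OLD=37373/256 → NEW=255, ERR=-27907/256
(1,2): OLD=1011185/8192 → NEW=0, ERR=1011185/8192
(1,3): OLD=6838165/32768 → NEW=255, ERR=-1517675/32768
(1,4): OLD=86232447/524288 → NEW=255, ERR=-47460993/524288
(2,0): OLD=301999/4096 → NEW=0, ERR=301999/4096
(2,1): OLD=17716869/131072 → NEW=255, ERR=-15706491/131072
(2,2): OLD=246730223/2097152 → NEW=0, ERR=246730223/2097152
(2,3): OLD=7037693629/33554432 → NEW=255, ERR=-1518686531/33554432
(2,4): OLD=89665436139/536870912 → NEW=255, ERR=-47236646421/536870912
(3,0): OLD=160583919/2097152 → NEW=0, ERR=160583919/2097152
(3,1): OLD=2411234291/16777216 → NEW=255, ERR=-1866955789/16777216
(3,2): OLD=58575430449/536870912 → NEW=0, ERR=58575430449/536870912
(3,3): OLD=219521789381/1073741824 → NEW=255, ERR=-54282375739/1073741824
(3,4): OLD=2775550942001/17179869184 → NEW=255, ERR=-1605315699919/17179869184
(4,0): OLD=21223584049/268435456 → NEW=0, ERR=21223584049/268435456
(4,1): OLD=1168735764769/8589934592 → NEW=255, ERR=-1021697556191/8589934592
(4,2): OLD=13967190833071/137438953472 → NEW=0, ERR=13967190833071/137438953472
(4,3): OLD=450714697543649/2199023255552 → NEW=255, ERR=-110036232622111/2199023255552
(4,4): OLD=5198417180127655/35184372088832 → NEW=255, ERR=-3773597702524505/35184372088832
(5,0): OLD=10088846475779/137438953472 → NEW=0, ERR=10088846475779/137438953472
(5,1): OLD=132977270216889/1099511627776 → NEW=0, ERR=132977270216889/1099511627776
(5,2): OLD=7313205869867377/35184372088832 → NEW=255, ERR=-1658809012784783/35184372088832
(5,3): OLD=19137234345698583/140737488355328 → NEW=255, ERR=-16750825184910057/140737488355328
(5,4): OLD=293374109964393709/2251799813685248 → NEW=255, ERR=-280834842525344531/2251799813685248
(6,0): OLD=2033938692790947/17592186044416 → NEW=0, ERR=2033938692790947/17592186044416
(6,1): OLD=112097067236671453/562949953421312 → NEW=255, ERR=-31455170885763107/562949953421312
(6,2): OLD=910299427393855855/9007199254740992 → NEW=0, ERR=910299427393855855/9007199254740992
(6,3): OLD=22725547004435223269/144115188075855872 → NEW=255, ERR=-14023825954908024091/144115188075855872
(6,4): OLD=299792842735984658563/2305843009213693952 → NEW=255, ERR=-288197124613507299197/2305843009213693952
Row 0: .#.##
Row 1: .#.##
Row 2: .#.##
Row 3: .#.##
Row 4: .#.##
Row 5: ..###
Row 6: .#.##

Answer: .#.##
.#.##
.#.##
.#.##
.#.##
..###
.#.##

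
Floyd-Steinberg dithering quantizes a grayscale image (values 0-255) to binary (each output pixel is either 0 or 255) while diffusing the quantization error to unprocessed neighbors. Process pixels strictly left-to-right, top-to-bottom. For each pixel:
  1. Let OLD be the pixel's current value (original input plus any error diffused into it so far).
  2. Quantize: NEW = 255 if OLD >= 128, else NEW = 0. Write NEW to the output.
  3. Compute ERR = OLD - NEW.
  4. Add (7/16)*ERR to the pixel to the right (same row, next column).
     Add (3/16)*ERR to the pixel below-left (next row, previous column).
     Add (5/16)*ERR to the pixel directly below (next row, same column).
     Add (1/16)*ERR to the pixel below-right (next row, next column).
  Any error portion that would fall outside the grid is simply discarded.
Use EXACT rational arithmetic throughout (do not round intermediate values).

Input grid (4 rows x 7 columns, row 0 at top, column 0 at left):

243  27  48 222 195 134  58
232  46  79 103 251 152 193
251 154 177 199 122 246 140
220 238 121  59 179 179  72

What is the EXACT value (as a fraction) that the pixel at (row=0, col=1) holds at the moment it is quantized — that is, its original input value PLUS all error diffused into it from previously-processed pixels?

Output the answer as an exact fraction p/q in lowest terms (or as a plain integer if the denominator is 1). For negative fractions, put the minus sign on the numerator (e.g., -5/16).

(0,0): OLD=243 → NEW=255, ERR=-12
(0,1): OLD=87/4 → NEW=0, ERR=87/4
Target (0,1): original=27, with diffused error = 87/4

Answer: 87/4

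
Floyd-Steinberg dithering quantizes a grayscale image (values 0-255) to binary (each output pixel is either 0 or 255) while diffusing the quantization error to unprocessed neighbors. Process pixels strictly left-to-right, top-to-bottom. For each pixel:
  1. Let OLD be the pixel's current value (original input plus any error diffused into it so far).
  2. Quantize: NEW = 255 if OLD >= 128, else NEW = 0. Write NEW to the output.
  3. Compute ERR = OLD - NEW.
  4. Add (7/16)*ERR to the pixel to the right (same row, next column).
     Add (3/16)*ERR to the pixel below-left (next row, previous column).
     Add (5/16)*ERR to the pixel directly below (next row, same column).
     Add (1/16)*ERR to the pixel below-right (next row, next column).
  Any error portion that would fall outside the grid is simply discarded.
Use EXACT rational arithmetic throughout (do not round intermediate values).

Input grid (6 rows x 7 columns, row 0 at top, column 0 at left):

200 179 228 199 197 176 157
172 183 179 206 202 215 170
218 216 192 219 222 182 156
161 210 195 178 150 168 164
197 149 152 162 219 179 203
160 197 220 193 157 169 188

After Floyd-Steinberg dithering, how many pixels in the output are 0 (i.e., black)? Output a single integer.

(0,0): OLD=200 → NEW=255, ERR=-55
(0,1): OLD=2479/16 → NEW=255, ERR=-1601/16
(0,2): OLD=47161/256 → NEW=255, ERR=-18119/256
(0,3): OLD=688271/4096 → NEW=255, ERR=-356209/4096
(0,4): OLD=10417129/65536 → NEW=255, ERR=-6294551/65536
(0,5): OLD=140487519/1048576 → NEW=255, ERR=-126899361/1048576
(0,6): OLD=1745727385/16777216 → NEW=0, ERR=1745727385/16777216
(1,0): OLD=34829/256 → NEW=255, ERR=-30451/256
(1,1): OLD=169947/2048 → NEW=0, ERR=169947/2048
(1,2): OLD=11182199/65536 → NEW=255, ERR=-5529481/65536
(1,3): OLD=31320363/262144 → NEW=0, ERR=31320363/262144
(1,4): OLD=3290516129/16777216 → NEW=255, ERR=-987673951/16777216
(1,5): OLD=22136866801/134217728 → NEW=255, ERR=-12088653839/134217728
(1,6): OLD=334037620479/2147483648 → NEW=255, ERR=-213570709761/2147483648
(2,0): OLD=6435225/32768 → NEW=255, ERR=-1920615/32768
(2,1): OLD=202411427/1048576 → NEW=255, ERR=-64975453/1048576
(2,2): OLD=2786896041/16777216 → NEW=255, ERR=-1491294039/16777216
(2,3): OLD=26996126881/134217728 → NEW=255, ERR=-7229393759/134217728
(2,4): OLD=183199359921/1073741824 → NEW=255, ERR=-90604805199/1073741824
(2,5): OLD=3250778408059/34359738368 → NEW=0, ERR=3250778408059/34359738368
(2,6): OLD=88337003659277/549755813888 → NEW=255, ERR=-51850728882163/549755813888
(3,0): OLD=2198907017/16777216 → NEW=255, ERR=-2079283063/16777216
(3,1): OLD=15580595541/134217728 → NEW=0, ERR=15580595541/134217728
(3,2): OLD=219083339663/1073741824 → NEW=255, ERR=-54720825457/1073741824
(3,3): OLD=504634488025/4294967296 → NEW=0, ERR=504634488025/4294967296
(3,4): OLD=104127745002633/549755813888 → NEW=255, ERR=-36059987538807/549755813888
(3,5): OLD=641722070347819/4398046511104 → NEW=255, ERR=-479779789983701/4398046511104
(3,6): OLD=6524085996196021/70368744177664 → NEW=0, ERR=6524085996196021/70368744177664
(4,0): OLD=386624742759/2147483648 → NEW=255, ERR=-160983587481/2147483648
(4,1): OLD=4644690362939/34359738368 → NEW=255, ERR=-4117042920901/34359738368
(4,2): OLD=62088111362645/549755813888 → NEW=0, ERR=62088111362645/549755813888
(4,3): OLD=1023176448110903/4398046511104 → NEW=255, ERR=-98325412220617/4398046511104
(4,4): OLD=6178741966799157/35184372088832 → NEW=255, ERR=-2793272915853003/35184372088832
(4,5): OLD=139004458887812341/1125899906842624 → NEW=0, ERR=139004458887812341/1125899906842624
(4,6): OLD=5029057363099383363/18014398509481984 → NEW=255, ERR=435385743181477443/18014398509481984
(5,0): OLD=62731114460897/549755813888 → NEW=0, ERR=62731114460897/549755813888
(5,1): OLD=993818614310987/4398046511104 → NEW=255, ERR=-127683246020533/4398046511104
(5,2): OLD=8124453860455485/35184372088832 → NEW=255, ERR=-847561022196675/35184372088832
(5,3): OLD=47188608872881041/281474976710656 → NEW=255, ERR=-24587510188336239/281474976710656
(5,4): OLD=2084728685313735387/18014398509481984 → NEW=0, ERR=2084728685313735387/18014398509481984
(5,5): OLD=37150196287244057259/144115188075855872 → NEW=255, ERR=400823327900809899/144115188075855872
(5,6): OLD=471512249492379209637/2305843009213693952 → NEW=255, ERR=-116477717857112748123/2305843009213693952
Output grid:
  Row 0: ######.  (1 black, running=1)
  Row 1: #.#.###  (2 black, running=3)
  Row 2: #####.#  (1 black, running=4)
  Row 3: #.#.##.  (3 black, running=7)
  Row 4: ##.##.#  (2 black, running=9)
  Row 5: .###.##  (2 black, running=11)

Answer: 11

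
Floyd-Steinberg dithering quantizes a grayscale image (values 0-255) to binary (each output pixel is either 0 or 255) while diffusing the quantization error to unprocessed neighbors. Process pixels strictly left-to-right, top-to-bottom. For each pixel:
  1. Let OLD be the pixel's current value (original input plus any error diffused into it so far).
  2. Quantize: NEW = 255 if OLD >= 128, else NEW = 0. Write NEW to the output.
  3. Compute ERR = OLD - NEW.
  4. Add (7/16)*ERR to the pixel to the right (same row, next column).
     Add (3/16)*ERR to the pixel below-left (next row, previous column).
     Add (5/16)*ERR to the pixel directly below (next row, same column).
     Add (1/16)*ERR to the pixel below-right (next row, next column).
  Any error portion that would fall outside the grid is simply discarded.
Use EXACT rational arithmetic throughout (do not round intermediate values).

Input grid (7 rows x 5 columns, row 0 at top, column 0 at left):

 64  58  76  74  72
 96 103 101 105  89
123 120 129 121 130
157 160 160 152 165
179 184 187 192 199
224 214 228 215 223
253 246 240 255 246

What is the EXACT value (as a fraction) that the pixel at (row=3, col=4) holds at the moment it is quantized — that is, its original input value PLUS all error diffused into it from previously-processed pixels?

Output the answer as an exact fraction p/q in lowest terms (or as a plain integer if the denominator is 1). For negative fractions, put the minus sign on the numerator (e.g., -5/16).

Answer: 514885801533/2147483648

Derivation:
(0,0): OLD=64 → NEW=0, ERR=64
(0,1): OLD=86 → NEW=0, ERR=86
(0,2): OLD=909/8 → NEW=0, ERR=909/8
(0,3): OLD=15835/128 → NEW=0, ERR=15835/128
(0,4): OLD=258301/2048 → NEW=0, ERR=258301/2048
(1,0): OLD=1057/8 → NEW=255, ERR=-983/8
(1,1): OLD=6491/64 → NEW=0, ERR=6491/64
(1,2): OLD=428955/2048 → NEW=255, ERR=-93285/2048
(1,3): OLD=1265513/8192 → NEW=255, ERR=-823447/8192
(1,4): OLD=12080739/131072 → NEW=0, ERR=12080739/131072
(2,0): OLD=106105/1024 → NEW=0, ERR=106105/1024
(2,1): OLD=5924687/32768 → NEW=255, ERR=-2431153/32768
(2,2): OLD=36594309/524288 → NEW=0, ERR=36594309/524288
(2,3): OLD=1128766599/8388608 → NEW=255, ERR=-1010328441/8388608
(2,4): OLD=13398632305/134217728 → NEW=0, ERR=13398632305/134217728
(3,0): OLD=91996557/524288 → NEW=255, ERR=-41696883/524288
(3,1): OLD=509957773/4194304 → NEW=0, ERR=509957773/4194304
(3,2): OLD=27888429531/134217728 → NEW=255, ERR=-6337091109/134217728
(3,3): OLD=1959340949/16777216 → NEW=0, ERR=1959340949/16777216
(3,4): OLD=514885801533/2147483648 → NEW=255, ERR=-32722528707/2147483648
Target (3,4): original=165, with diffused error = 514885801533/2147483648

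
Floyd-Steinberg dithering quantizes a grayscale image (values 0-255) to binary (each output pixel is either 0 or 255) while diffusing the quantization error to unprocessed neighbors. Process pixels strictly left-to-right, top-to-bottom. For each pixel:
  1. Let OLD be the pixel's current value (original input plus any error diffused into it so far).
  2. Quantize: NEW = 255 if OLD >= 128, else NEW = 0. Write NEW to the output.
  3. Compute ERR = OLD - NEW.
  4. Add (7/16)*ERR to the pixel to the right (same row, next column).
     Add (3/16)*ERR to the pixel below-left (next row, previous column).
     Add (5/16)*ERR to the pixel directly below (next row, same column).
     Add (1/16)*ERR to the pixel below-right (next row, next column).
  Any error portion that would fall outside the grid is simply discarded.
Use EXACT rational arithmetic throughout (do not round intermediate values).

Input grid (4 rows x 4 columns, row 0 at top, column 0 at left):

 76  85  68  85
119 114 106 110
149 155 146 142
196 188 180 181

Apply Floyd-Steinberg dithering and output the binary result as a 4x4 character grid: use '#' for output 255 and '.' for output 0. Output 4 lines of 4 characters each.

Answer: ...#
##..
.###
##.#

Derivation:
(0,0): OLD=76 → NEW=0, ERR=76
(0,1): OLD=473/4 → NEW=0, ERR=473/4
(0,2): OLD=7663/64 → NEW=0, ERR=7663/64
(0,3): OLD=140681/1024 → NEW=255, ERR=-120439/1024
(1,0): OLD=10555/64 → NEW=255, ERR=-5765/64
(1,1): OLD=71037/512 → NEW=255, ERR=-59523/512
(1,2): OLD=1276193/16384 → NEW=0, ERR=1276193/16384
(1,3): OLD=30095799/262144 → NEW=0, ERR=30095799/262144
(2,0): OLD=811439/8192 → NEW=0, ERR=811439/8192
(2,1): OLD=44821525/262144 → NEW=255, ERR=-22025195/262144
(2,2): OLD=77512385/524288 → NEW=255, ERR=-56181055/524288
(2,3): OLD=1139711117/8388608 → NEW=255, ERR=-999383923/8388608
(3,0): OLD=885838239/4194304 → NEW=255, ERR=-183709281/4194304
(3,1): OLD=8635597313/67108864 → NEW=255, ERR=-8477163007/67108864
(3,2): OLD=68353847999/1073741824 → NEW=0, ERR=68353847999/1073741824
(3,3): OLD=2833368746937/17179869184 → NEW=255, ERR=-1547497894983/17179869184
Row 0: ...#
Row 1: ##..
Row 2: .###
Row 3: ##.#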